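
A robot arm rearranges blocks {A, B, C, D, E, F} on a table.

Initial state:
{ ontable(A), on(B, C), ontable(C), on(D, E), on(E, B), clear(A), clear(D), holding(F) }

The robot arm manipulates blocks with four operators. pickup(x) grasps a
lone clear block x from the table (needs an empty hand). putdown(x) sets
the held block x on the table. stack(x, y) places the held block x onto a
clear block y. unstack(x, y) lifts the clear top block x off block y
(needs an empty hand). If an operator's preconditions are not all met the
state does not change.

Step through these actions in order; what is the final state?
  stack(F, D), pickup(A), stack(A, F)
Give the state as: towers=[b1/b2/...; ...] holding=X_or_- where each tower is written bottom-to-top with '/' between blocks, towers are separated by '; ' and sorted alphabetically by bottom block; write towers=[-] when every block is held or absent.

step 1 (stack(F, D)): towers=[A; C/B/E/D/F] holding=-
step 2 (pickup(A)): towers=[C/B/E/D/F] holding=A
step 3 (stack(A, F)): towers=[C/B/E/D/F/A] holding=-

towers=[C/B/E/D/F/A] holding=-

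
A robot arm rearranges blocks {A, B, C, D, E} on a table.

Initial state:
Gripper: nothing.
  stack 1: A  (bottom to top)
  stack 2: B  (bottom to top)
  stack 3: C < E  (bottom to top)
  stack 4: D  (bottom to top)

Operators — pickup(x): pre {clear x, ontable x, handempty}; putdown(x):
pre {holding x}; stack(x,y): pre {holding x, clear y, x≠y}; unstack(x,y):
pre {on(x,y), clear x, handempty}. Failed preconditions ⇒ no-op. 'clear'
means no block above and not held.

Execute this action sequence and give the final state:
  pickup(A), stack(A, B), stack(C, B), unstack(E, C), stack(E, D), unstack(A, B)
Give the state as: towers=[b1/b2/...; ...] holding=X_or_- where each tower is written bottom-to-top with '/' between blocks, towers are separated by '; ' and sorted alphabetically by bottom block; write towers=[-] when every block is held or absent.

towers=[B; C; D/E] holding=A

step 1 (pickup(A)): towers=[B; C/E; D] holding=A
step 2 (stack(A, B)): towers=[B/A; C/E; D] holding=-
step 3 (stack(C, B)) [no-op]: towers=[B/A; C/E; D] holding=-
step 4 (unstack(E, C)): towers=[B/A; C; D] holding=E
step 5 (stack(E, D)): towers=[B/A; C; D/E] holding=-
step 6 (unstack(A, B)): towers=[B; C; D/E] holding=A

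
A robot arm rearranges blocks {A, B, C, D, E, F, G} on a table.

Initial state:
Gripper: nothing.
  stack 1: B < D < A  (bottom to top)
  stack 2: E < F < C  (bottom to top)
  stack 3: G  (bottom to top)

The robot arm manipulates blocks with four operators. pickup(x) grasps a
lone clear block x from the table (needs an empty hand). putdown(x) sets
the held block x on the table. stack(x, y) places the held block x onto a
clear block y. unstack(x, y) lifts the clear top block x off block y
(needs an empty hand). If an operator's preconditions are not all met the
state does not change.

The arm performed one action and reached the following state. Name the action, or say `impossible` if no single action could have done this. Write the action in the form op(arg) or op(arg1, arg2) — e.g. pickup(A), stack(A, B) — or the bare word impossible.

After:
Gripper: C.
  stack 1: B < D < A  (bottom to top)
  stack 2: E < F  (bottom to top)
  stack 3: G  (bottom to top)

target: towers=[B/D/A; E/F; G] holding=C
         pickup(G) → towers=[B/D/A; E/F/C] holding=G
     unstack(A, D) → towers=[B/D; E/F/C; G] holding=A
     unstack(C, F) → towers=[B/D/A; E/F; G] holding=C  ← match

unstack(C, F)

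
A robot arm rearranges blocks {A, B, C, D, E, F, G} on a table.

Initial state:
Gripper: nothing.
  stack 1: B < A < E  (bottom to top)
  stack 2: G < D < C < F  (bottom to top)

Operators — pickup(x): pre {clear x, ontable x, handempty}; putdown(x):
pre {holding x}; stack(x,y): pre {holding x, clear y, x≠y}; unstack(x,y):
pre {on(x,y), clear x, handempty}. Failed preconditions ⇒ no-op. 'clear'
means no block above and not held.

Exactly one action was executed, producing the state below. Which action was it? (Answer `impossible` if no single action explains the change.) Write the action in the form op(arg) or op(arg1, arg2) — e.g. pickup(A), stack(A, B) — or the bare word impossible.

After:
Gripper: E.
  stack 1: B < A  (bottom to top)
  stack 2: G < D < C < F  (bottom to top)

target: towers=[B/A; G/D/C/F] holding=E
     unstack(F, C) → towers=[B/A/E; G/D/C] holding=F
     unstack(E, A) → towers=[B/A; G/D/C/F] holding=E  ← match

unstack(E, A)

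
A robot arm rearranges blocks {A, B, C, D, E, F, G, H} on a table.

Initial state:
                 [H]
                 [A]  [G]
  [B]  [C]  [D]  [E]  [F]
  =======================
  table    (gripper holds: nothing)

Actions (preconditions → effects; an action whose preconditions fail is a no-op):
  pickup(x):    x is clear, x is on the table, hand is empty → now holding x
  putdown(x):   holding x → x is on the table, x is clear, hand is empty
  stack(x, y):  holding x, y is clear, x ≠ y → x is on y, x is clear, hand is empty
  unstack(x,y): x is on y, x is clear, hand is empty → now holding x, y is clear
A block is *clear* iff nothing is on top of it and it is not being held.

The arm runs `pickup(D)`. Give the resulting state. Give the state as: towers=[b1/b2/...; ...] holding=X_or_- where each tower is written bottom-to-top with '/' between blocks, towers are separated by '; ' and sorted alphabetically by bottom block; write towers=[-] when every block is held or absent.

before: towers=[B; C; D; E/A/H; F/G] holding=-
pre[pickup(D)]: clear(D) yes, ontable(D) yes, handempty yes
all met → apply pickup(D)
after:  towers=[B; C; E/A/H; F/G] holding=D

towers=[B; C; E/A/H; F/G] holding=D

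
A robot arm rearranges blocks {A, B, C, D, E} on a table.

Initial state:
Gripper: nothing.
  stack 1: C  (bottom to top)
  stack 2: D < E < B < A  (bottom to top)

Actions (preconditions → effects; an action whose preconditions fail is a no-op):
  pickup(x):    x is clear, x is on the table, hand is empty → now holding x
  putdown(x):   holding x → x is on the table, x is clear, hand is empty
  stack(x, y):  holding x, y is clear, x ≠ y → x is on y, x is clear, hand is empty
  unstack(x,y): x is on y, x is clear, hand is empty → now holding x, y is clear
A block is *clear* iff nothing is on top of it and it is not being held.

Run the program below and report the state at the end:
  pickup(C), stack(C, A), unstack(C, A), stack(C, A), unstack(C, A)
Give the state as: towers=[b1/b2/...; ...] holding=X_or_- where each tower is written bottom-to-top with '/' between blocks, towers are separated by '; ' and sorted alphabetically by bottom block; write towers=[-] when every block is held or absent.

towers=[D/E/B/A] holding=C

step 1 (pickup(C)): towers=[D/E/B/A] holding=C
step 2 (stack(C, A)): towers=[D/E/B/A/C] holding=-
step 3 (unstack(C, A)): towers=[D/E/B/A] holding=C
step 4 (stack(C, A)): towers=[D/E/B/A/C] holding=-
step 5 (unstack(C, A)): towers=[D/E/B/A] holding=C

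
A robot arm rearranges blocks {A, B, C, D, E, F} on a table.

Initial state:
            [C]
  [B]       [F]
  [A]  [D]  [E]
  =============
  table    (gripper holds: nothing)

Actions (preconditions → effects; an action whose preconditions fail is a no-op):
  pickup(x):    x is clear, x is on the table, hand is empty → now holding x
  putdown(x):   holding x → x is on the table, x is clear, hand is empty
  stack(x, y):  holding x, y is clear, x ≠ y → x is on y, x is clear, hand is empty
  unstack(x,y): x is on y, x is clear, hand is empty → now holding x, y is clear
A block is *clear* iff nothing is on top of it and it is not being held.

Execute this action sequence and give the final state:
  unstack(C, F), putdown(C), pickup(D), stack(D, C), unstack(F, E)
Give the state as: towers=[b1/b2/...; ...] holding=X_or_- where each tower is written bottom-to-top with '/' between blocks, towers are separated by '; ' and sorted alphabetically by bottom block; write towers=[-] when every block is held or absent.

towers=[A/B; C/D; E] holding=F

step 1 (unstack(C, F)): towers=[A/B; D; E/F] holding=C
step 2 (putdown(C)): towers=[A/B; C; D; E/F] holding=-
step 3 (pickup(D)): towers=[A/B; C; E/F] holding=D
step 4 (stack(D, C)): towers=[A/B; C/D; E/F] holding=-
step 5 (unstack(F, E)): towers=[A/B; C/D; E] holding=F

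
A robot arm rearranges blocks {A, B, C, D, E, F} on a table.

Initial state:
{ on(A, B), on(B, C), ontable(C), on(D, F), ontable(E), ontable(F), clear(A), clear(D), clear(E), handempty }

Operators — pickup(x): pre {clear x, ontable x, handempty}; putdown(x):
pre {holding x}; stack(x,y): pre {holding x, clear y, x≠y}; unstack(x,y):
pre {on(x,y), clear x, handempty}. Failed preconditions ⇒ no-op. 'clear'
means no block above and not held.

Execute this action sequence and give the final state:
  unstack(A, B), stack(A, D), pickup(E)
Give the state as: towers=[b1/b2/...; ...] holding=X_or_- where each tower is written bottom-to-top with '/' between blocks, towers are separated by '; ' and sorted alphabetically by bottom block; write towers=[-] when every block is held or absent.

towers=[C/B; F/D/A] holding=E

step 1 (unstack(A, B)): towers=[C/B; E; F/D] holding=A
step 2 (stack(A, D)): towers=[C/B; E; F/D/A] holding=-
step 3 (pickup(E)): towers=[C/B; F/D/A] holding=E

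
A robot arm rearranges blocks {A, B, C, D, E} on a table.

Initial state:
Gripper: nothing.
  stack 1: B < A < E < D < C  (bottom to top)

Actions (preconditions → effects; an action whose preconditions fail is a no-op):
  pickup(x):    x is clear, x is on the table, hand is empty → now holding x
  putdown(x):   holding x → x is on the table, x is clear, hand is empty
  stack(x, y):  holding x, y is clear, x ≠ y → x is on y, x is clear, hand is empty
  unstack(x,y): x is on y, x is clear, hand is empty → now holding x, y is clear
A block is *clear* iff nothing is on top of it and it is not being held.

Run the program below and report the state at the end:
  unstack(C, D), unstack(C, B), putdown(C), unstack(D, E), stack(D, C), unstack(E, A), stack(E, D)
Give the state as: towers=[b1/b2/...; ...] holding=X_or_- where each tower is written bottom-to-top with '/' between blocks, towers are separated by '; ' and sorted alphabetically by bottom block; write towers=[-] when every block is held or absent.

towers=[B/A; C/D/E] holding=-

step 1 (unstack(C, D)): towers=[B/A/E/D] holding=C
step 2 (unstack(C, B)) [no-op]: towers=[B/A/E/D] holding=C
step 3 (putdown(C)): towers=[B/A/E/D; C] holding=-
step 4 (unstack(D, E)): towers=[B/A/E; C] holding=D
step 5 (stack(D, C)): towers=[B/A/E; C/D] holding=-
step 6 (unstack(E, A)): towers=[B/A; C/D] holding=E
step 7 (stack(E, D)): towers=[B/A; C/D/E] holding=-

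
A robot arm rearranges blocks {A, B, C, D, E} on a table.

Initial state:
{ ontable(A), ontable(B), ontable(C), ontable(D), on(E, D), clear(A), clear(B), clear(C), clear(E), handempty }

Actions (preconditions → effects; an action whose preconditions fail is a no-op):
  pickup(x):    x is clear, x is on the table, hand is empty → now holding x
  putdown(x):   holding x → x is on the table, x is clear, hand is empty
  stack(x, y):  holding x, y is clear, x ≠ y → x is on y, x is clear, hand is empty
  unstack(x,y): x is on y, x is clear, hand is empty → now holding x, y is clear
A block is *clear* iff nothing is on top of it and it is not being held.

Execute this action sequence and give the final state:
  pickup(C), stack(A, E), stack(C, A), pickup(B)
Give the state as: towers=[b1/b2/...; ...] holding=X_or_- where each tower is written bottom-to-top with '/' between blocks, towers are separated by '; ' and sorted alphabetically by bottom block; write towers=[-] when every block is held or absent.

step 1 (pickup(C)): towers=[A; B; D/E] holding=C
step 2 (stack(A, E)) [no-op]: towers=[A; B; D/E] holding=C
step 3 (stack(C, A)): towers=[A/C; B; D/E] holding=-
step 4 (pickup(B)): towers=[A/C; D/E] holding=B

towers=[A/C; D/E] holding=B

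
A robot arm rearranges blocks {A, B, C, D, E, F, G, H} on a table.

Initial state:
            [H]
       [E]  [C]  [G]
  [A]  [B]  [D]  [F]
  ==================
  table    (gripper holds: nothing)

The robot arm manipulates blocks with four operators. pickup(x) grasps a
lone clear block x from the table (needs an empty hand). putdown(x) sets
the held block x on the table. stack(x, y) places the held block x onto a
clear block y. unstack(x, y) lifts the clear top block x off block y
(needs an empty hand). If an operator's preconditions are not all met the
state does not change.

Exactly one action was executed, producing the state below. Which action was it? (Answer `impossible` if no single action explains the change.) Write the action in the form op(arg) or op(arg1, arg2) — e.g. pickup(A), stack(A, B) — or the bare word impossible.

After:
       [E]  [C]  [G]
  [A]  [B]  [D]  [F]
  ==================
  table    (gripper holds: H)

unstack(H, C)

target: towers=[A; B/E; D/C; F/G] holding=H
     unstack(G, F) → towers=[A; B/E; D/C/H; F] holding=G
         pickup(A) → towers=[B/E; D/C/H; F/G] holding=A
     unstack(E, B) → towers=[A; B; D/C/H; F/G] holding=E
     unstack(H, C) → towers=[A; B/E; D/C; F/G] holding=H  ← match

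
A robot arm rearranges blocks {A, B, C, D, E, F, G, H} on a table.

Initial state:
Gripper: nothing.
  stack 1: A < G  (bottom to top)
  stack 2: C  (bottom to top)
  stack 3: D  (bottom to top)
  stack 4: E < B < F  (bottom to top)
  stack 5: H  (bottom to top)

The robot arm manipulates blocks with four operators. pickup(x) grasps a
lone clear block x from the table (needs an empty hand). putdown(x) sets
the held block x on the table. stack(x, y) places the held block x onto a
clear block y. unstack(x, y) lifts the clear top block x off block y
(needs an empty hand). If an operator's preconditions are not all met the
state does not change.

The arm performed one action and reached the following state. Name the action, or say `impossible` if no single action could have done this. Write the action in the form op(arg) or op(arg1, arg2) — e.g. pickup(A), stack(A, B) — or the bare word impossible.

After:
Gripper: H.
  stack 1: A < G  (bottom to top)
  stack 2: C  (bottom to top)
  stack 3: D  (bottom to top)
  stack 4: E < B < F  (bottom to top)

pickup(H)

target: towers=[A/G; C; D; E/B/F] holding=H
     unstack(G, A) → towers=[A; C; D; E/B/F; H] holding=G
         pickup(H) → towers=[A/G; C; D; E/B/F] holding=H  ← match
     unstack(F, B) → towers=[A/G; C; D; E/B; H] holding=F
         pickup(D) → towers=[A/G; C; E/B/F; H] holding=D
         pickup(C) → towers=[A/G; D; E/B/F; H] holding=C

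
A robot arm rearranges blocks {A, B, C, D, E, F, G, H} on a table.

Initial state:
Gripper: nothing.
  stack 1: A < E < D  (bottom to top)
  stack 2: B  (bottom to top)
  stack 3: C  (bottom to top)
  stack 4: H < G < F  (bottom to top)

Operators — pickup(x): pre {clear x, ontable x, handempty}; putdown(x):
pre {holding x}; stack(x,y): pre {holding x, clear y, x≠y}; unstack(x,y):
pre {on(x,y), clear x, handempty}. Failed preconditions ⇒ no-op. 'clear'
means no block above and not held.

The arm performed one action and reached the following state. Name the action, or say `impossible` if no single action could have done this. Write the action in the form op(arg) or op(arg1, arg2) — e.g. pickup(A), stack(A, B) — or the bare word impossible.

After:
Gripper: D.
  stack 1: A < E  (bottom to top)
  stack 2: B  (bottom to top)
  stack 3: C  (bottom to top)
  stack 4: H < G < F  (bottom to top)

unstack(D, E)

target: towers=[A/E; B; C; H/G/F] holding=D
         pickup(B) → towers=[A/E/D; C; H/G/F] holding=B
     unstack(F, G) → towers=[A/E/D; B; C; H/G] holding=F
     unstack(D, E) → towers=[A/E; B; C; H/G/F] holding=D  ← match
         pickup(C) → towers=[A/E/D; B; H/G/F] holding=C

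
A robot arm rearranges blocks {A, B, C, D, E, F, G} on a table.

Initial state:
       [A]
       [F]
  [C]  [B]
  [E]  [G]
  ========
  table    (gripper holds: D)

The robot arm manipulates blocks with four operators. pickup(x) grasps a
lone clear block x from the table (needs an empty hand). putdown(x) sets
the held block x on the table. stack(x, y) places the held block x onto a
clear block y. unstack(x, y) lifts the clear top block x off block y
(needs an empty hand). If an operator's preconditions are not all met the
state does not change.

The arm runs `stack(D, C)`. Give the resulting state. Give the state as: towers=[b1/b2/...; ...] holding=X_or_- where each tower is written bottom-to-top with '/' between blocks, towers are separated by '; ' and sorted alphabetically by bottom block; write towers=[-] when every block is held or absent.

towers=[E/C/D; G/B/F/A] holding=-

before: towers=[E/C; G/B/F/A] holding=D
pre[stack(D, C)]: holding(D) yes, clear(C) yes, D≠C yes
all met → apply stack(D, C)
after:  towers=[E/C/D; G/B/F/A] holding=-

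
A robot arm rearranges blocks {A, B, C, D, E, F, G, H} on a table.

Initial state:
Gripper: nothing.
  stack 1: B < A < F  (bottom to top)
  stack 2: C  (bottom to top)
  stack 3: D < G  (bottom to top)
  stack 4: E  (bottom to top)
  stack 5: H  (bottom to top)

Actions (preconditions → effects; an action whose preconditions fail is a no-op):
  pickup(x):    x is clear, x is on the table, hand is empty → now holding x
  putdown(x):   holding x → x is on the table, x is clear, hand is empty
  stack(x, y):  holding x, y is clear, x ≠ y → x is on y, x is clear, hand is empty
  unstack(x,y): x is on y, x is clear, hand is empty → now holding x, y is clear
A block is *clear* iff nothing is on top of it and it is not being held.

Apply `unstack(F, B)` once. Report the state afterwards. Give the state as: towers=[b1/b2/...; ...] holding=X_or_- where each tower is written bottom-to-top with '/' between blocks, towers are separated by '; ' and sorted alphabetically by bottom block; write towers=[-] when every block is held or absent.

before: towers=[B/A/F; C; D/G; E; H] holding=-
pre[unstack(F, B)]: on(F,B) fail, clear(F) ok, handempty ok
on(F,B) unmet → unstack(F, B) is a no-op
after:  towers=[B/A/F; C; D/G; E; H] holding=-

towers=[B/A/F; C; D/G; E; H] holding=-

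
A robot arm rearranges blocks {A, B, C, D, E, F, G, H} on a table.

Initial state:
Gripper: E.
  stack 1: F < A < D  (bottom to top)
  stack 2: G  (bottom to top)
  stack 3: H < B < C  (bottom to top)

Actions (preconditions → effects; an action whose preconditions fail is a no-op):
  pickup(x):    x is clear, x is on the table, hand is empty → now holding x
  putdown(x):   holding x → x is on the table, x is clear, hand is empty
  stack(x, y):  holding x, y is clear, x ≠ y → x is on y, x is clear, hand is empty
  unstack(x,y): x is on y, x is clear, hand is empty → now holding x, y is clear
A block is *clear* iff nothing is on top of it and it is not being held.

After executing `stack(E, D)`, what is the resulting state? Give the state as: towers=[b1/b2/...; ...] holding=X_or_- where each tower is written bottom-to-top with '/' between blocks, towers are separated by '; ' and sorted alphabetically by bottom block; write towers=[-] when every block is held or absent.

before: towers=[F/A/D; G; H/B/C] holding=E
pre[stack(E, D)]: holding(E) ✓, clear(D) ✓, E≠D ✓
all met → apply stack(E, D)
after:  towers=[F/A/D/E; G; H/B/C] holding=-

towers=[F/A/D/E; G; H/B/C] holding=-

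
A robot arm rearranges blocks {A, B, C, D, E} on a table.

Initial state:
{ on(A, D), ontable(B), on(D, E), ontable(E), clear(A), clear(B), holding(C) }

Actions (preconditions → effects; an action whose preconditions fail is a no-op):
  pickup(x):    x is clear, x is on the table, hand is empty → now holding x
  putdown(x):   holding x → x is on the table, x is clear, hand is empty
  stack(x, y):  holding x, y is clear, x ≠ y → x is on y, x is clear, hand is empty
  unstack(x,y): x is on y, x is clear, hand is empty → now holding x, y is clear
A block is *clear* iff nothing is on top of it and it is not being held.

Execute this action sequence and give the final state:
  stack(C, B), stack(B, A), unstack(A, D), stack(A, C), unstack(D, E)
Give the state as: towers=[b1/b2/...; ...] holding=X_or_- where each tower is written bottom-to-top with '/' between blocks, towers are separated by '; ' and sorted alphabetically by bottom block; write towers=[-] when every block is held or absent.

towers=[B/C/A; E] holding=D

step 1 (stack(C, B)): towers=[B/C; E/D/A] holding=-
step 2 (stack(B, A)) [no-op]: towers=[B/C; E/D/A] holding=-
step 3 (unstack(A, D)): towers=[B/C; E/D] holding=A
step 4 (stack(A, C)): towers=[B/C/A; E/D] holding=-
step 5 (unstack(D, E)): towers=[B/C/A; E] holding=D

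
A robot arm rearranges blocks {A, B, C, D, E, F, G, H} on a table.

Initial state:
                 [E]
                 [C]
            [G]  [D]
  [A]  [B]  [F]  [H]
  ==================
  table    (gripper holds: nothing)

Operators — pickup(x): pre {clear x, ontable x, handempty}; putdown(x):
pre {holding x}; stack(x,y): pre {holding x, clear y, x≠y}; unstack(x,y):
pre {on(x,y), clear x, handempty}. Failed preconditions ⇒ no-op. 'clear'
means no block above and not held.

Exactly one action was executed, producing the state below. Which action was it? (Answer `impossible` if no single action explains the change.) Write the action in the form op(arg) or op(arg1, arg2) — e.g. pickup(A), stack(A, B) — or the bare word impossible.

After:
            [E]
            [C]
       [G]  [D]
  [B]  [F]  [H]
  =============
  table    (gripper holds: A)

target: towers=[B; F/G; H/D/C/E] holding=A
     unstack(G, F) → towers=[A; B; F; H/D/C/E] holding=G
         pickup(A) → towers=[B; F/G; H/D/C/E] holding=A  ← match
     unstack(E, C) → towers=[A; B; F/G; H/D/C] holding=E
         pickup(B) → towers=[A; F/G; H/D/C/E] holding=B

pickup(A)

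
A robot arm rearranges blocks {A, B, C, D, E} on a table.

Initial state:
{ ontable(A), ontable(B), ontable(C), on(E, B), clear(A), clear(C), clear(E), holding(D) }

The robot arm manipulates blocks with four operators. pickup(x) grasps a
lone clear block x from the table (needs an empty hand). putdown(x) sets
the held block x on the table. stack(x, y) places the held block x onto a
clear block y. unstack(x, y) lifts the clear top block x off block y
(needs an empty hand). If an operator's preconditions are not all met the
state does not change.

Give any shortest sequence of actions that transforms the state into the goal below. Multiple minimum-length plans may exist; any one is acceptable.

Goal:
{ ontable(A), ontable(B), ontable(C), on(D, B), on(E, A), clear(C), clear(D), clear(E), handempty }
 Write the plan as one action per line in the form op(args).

putdown(D)
unstack(E, B)
stack(E, A)
pickup(D)
stack(D, B)

step 1 (putdown(D)): towers=[A; B/E; C; D] holding=-
step 2 (unstack(E, B)): towers=[A; B; C; D] holding=E
step 3 (stack(E, A)): towers=[A/E; B; C; D] holding=-
step 4 (pickup(D)): towers=[A/E; B; C] holding=D
step 5 (stack(D, B)): towers=[A/E; B/D; C] holding=-
goal check: towers=[A/E; B/D; C] holding=- — reached (length 5, optimal by BFS)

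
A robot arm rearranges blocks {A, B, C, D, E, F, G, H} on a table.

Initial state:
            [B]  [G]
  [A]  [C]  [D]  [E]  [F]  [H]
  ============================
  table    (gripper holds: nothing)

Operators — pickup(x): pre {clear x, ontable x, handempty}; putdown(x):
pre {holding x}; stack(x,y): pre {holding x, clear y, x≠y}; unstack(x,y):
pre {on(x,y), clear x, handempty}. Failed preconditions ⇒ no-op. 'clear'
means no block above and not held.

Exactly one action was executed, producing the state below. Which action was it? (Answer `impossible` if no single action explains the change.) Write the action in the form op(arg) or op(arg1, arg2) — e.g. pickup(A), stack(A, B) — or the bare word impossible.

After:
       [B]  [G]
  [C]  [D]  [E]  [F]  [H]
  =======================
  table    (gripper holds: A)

target: towers=[C; D/B; E/G; F; H] holding=A
     unstack(G, E) → towers=[A; C; D/B; E; F; H] holding=G
         pickup(A) → towers=[C; D/B; E/G; F; H] holding=A  ← match
         pickup(H) → towers=[A; C; D/B; E/G; F] holding=H
     unstack(B, D) → towers=[A; C; D; E/G; F; H] holding=B
         pickup(F) → towers=[A; C; D/B; E/G; H] holding=F
         pickup(C) → towers=[A; D/B; E/G; F; H] holding=C

pickup(A)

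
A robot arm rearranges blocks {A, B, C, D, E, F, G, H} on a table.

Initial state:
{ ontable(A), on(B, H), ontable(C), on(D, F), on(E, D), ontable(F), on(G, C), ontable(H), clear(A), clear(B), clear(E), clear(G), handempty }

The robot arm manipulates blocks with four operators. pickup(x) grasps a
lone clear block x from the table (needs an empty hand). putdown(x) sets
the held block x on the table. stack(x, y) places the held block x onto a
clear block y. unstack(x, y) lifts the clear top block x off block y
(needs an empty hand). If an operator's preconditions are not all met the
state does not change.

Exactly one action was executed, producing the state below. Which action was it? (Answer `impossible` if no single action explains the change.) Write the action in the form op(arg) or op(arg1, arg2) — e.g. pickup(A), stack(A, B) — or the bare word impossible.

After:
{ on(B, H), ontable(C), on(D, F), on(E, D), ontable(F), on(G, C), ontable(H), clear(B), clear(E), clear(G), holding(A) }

target: towers=[C/G; F/D/E; H/B] holding=A
     unstack(G, C) → towers=[A; C; F/D/E; H/B] holding=G
         pickup(A) → towers=[C/G; F/D/E; H/B] holding=A  ← match
     unstack(E, D) → towers=[A; C/G; F/D; H/B] holding=E
     unstack(B, H) → towers=[A; C/G; F/D/E; H] holding=B

pickup(A)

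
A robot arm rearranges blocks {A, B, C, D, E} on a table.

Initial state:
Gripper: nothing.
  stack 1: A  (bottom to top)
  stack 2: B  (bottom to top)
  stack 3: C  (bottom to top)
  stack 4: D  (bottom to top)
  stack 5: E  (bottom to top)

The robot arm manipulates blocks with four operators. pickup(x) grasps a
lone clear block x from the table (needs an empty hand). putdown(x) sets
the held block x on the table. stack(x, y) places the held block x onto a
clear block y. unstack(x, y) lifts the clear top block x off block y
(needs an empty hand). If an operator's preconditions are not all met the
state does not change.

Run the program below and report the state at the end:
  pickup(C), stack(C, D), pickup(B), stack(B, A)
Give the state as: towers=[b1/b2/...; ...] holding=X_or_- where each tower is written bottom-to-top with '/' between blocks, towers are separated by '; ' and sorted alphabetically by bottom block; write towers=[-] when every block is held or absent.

towers=[A/B; D/C; E] holding=-

step 1 (pickup(C)): towers=[A; B; D; E] holding=C
step 2 (stack(C, D)): towers=[A; B; D/C; E] holding=-
step 3 (pickup(B)): towers=[A; D/C; E] holding=B
step 4 (stack(B, A)): towers=[A/B; D/C; E] holding=-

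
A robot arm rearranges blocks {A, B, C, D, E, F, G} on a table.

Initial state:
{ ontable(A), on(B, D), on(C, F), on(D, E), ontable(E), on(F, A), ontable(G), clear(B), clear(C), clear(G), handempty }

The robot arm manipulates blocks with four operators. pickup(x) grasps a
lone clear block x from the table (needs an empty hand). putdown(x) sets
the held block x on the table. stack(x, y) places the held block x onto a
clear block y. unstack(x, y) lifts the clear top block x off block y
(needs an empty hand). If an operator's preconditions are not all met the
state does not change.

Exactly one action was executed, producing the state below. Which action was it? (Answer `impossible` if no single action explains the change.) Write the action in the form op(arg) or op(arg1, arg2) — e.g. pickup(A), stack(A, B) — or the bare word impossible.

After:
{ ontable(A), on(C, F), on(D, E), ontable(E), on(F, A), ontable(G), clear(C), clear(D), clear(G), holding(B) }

target: towers=[A/F/C; E/D; G] holding=B
     unstack(B, D) → towers=[A/F/C; E/D; G] holding=B  ← match
         pickup(G) → towers=[A/F/C; E/D/B] holding=G
     unstack(C, F) → towers=[A/F; E/D/B; G] holding=C

unstack(B, D)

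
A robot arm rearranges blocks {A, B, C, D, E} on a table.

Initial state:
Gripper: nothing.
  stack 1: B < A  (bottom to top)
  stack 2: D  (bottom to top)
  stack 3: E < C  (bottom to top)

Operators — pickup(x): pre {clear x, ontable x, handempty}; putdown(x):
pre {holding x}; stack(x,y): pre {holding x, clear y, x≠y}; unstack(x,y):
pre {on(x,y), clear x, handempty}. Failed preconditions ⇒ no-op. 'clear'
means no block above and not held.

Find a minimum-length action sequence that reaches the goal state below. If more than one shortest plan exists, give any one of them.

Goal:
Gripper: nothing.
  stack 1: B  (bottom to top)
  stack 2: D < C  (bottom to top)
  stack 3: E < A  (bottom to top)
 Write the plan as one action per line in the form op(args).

unstack(C, E)
stack(C, D)
unstack(A, B)
stack(A, E)

step 1 (unstack(C, E)): towers=[B/A; D; E] holding=C
step 2 (stack(C, D)): towers=[B/A; D/C; E] holding=-
step 3 (unstack(A, B)): towers=[B; D/C; E] holding=A
step 4 (stack(A, E)): towers=[B; D/C; E/A] holding=-
goal check: towers=[B; D/C; E/A] holding=- — reached (length 4, optimal by BFS)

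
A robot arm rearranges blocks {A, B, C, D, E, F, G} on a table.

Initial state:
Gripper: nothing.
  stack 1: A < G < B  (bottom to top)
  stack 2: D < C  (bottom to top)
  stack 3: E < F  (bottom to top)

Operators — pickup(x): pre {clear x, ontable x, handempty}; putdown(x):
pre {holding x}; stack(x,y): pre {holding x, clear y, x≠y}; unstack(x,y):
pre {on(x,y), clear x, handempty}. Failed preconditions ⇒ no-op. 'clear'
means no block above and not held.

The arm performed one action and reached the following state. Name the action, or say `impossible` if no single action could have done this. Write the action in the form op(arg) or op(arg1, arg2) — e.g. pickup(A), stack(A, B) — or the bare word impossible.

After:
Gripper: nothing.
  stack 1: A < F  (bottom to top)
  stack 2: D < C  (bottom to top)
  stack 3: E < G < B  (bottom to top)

target: towers=[A/F; D/C; E/G/B] holding=-
     unstack(B, G) → towers=[A/G; D/C; E/F] holding=B
     unstack(F, E) → towers=[A/G/B; D/C; E] holding=F
     unstack(C, D) → towers=[A/G/B; D; E/F] holding=C
none of the 3 applicable actions match → impossible

impossible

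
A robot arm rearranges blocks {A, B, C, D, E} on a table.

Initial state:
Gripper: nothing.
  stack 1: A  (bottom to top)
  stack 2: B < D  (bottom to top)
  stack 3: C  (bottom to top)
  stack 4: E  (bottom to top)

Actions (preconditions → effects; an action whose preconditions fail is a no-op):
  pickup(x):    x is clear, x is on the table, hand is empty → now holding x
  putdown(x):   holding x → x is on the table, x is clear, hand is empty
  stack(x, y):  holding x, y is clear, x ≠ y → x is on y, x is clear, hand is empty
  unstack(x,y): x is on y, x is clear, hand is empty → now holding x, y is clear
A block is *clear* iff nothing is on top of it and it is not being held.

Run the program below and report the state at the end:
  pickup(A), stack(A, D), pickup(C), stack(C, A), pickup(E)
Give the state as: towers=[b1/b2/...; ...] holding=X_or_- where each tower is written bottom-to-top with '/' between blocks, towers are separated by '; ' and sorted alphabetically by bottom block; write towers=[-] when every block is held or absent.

towers=[B/D/A/C] holding=E

step 1 (pickup(A)): towers=[B/D; C; E] holding=A
step 2 (stack(A, D)): towers=[B/D/A; C; E] holding=-
step 3 (pickup(C)): towers=[B/D/A; E] holding=C
step 4 (stack(C, A)): towers=[B/D/A/C; E] holding=-
step 5 (pickup(E)): towers=[B/D/A/C] holding=E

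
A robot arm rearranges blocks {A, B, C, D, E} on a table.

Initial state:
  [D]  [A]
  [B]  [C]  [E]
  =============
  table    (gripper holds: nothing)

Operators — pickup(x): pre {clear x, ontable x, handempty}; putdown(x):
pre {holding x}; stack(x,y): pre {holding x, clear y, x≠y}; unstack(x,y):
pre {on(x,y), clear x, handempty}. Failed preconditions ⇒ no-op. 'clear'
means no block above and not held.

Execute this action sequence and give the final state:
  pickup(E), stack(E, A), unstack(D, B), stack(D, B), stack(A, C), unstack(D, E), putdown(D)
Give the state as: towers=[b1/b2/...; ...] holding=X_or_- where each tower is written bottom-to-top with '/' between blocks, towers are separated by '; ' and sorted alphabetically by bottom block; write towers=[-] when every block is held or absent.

step 1 (pickup(E)): towers=[B/D; C/A] holding=E
step 2 (stack(E, A)): towers=[B/D; C/A/E] holding=-
step 3 (unstack(D, B)): towers=[B; C/A/E] holding=D
step 4 (stack(D, B)): towers=[B/D; C/A/E] holding=-
step 5 (stack(A, C)) [no-op]: towers=[B/D; C/A/E] holding=-
step 6 (unstack(D, E)) [no-op]: towers=[B/D; C/A/E] holding=-
step 7 (putdown(D)) [no-op]: towers=[B/D; C/A/E] holding=-

towers=[B/D; C/A/E] holding=-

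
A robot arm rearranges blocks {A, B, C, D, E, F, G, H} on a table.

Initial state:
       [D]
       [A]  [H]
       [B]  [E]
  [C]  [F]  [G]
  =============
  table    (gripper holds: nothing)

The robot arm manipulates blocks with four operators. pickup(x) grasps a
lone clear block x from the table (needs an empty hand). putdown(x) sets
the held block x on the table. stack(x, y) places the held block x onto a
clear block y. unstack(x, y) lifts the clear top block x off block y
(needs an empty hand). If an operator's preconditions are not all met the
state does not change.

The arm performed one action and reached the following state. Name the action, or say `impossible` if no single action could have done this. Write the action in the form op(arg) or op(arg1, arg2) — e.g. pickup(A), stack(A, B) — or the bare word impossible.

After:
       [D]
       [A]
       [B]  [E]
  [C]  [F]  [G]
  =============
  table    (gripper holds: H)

unstack(H, E)

target: towers=[C; F/B/A/D; G/E] holding=H
     unstack(H, E) → towers=[C; F/B/A/D; G/E] holding=H  ← match
     unstack(D, A) → towers=[C; F/B/A; G/E/H] holding=D
         pickup(C) → towers=[F/B/A/D; G/E/H] holding=C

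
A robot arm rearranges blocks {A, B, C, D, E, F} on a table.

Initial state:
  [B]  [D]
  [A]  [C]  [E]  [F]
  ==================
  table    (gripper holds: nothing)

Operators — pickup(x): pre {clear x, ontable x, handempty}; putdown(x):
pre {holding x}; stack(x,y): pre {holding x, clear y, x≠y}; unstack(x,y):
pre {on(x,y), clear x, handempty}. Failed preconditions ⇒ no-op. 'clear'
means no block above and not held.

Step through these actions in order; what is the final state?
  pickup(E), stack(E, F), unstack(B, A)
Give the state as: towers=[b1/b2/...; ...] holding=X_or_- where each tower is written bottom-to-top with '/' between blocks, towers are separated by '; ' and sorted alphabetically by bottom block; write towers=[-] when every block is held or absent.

towers=[A; C/D; F/E] holding=B

step 1 (pickup(E)): towers=[A/B; C/D; F] holding=E
step 2 (stack(E, F)): towers=[A/B; C/D; F/E] holding=-
step 3 (unstack(B, A)): towers=[A; C/D; F/E] holding=B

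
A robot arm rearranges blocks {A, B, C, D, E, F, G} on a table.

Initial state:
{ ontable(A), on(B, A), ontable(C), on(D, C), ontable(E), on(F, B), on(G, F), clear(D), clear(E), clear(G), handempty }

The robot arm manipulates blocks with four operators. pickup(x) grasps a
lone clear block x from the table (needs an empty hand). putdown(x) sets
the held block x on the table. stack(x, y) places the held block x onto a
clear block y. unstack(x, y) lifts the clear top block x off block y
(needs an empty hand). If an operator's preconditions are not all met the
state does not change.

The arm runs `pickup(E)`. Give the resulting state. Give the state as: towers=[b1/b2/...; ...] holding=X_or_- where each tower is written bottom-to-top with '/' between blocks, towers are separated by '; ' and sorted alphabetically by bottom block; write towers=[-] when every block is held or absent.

before: towers=[A/B/F/G; C/D; E] holding=-
pre[pickup(E)]: clear(E) ok, ontable(E) ok, handempty ok
all met → apply pickup(E)
after:  towers=[A/B/F/G; C/D] holding=E

towers=[A/B/F/G; C/D] holding=E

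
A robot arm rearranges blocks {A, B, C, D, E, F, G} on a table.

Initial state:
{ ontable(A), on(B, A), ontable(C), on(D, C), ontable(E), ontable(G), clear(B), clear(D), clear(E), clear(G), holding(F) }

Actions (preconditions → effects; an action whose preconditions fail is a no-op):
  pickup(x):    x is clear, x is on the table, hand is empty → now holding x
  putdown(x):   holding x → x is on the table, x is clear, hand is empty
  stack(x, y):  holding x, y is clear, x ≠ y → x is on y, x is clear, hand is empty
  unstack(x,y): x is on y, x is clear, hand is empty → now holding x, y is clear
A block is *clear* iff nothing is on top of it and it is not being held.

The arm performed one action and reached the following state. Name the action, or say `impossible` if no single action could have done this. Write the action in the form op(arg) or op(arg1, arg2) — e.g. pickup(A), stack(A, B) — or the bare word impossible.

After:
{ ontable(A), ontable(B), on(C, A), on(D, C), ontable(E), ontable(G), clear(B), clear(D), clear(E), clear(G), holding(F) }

impossible

target: towers=[A/C/D; B; E; G] holding=F
        putdown(F) → towers=[A/B; C/D; E; F; G] holding=-
       stack(F, B) → towers=[A/B/F; C/D; E; G] holding=-
       stack(F, G) → towers=[A/B; C/D; E; G/F] holding=-
       stack(F, D) → towers=[A/B; C/D/F; E; G] holding=-
       stack(F, E) → towers=[A/B; C/D; E/F; G] holding=-
none of the 5 applicable actions match → impossible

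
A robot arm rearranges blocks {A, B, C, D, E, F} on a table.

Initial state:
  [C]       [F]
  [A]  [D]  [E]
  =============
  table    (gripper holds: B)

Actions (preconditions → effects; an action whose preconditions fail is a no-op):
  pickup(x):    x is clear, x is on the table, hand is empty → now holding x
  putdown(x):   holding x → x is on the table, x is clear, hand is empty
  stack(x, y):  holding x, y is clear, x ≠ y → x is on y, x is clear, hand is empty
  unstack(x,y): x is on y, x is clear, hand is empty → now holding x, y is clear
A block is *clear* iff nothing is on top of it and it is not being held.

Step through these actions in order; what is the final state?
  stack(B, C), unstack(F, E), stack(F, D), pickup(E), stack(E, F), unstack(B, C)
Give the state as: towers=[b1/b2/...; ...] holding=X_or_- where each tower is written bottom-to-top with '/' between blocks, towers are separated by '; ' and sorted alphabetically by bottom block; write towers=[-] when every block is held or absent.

step 1 (stack(B, C)): towers=[A/C/B; D; E/F] holding=-
step 2 (unstack(F, E)): towers=[A/C/B; D; E] holding=F
step 3 (stack(F, D)): towers=[A/C/B; D/F; E] holding=-
step 4 (pickup(E)): towers=[A/C/B; D/F] holding=E
step 5 (stack(E, F)): towers=[A/C/B; D/F/E] holding=-
step 6 (unstack(B, C)): towers=[A/C; D/F/E] holding=B

towers=[A/C; D/F/E] holding=B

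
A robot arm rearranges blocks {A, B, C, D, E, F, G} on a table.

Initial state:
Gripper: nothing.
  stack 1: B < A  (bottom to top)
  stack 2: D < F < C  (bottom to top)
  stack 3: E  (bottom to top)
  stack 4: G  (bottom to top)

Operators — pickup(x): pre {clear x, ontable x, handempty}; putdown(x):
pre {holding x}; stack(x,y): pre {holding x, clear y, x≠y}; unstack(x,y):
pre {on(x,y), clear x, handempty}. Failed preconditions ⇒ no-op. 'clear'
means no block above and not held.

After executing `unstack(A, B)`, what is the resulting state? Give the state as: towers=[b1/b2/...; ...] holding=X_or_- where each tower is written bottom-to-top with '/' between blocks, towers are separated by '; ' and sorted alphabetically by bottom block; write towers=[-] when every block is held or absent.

before: towers=[B/A; D/F/C; E; G] holding=-
pre[unstack(A, B)]: on(A,B) ok, clear(A) ok, handempty ok
all met → apply unstack(A, B)
after:  towers=[B; D/F/C; E; G] holding=A

towers=[B; D/F/C; E; G] holding=A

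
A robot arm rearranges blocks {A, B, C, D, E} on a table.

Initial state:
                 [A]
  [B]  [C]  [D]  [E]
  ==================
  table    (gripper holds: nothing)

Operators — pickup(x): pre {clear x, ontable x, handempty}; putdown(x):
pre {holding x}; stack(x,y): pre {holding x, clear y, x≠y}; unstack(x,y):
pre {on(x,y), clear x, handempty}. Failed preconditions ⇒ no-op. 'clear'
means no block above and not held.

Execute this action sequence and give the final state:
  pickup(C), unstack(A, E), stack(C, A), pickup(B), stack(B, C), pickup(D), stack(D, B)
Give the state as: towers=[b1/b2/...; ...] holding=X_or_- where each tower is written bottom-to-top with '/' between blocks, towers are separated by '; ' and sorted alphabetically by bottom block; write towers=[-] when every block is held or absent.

step 1 (pickup(C)): towers=[B; D; E/A] holding=C
step 2 (unstack(A, E)) [no-op]: towers=[B; D; E/A] holding=C
step 3 (stack(C, A)): towers=[B; D; E/A/C] holding=-
step 4 (pickup(B)): towers=[D; E/A/C] holding=B
step 5 (stack(B, C)): towers=[D; E/A/C/B] holding=-
step 6 (pickup(D)): towers=[E/A/C/B] holding=D
step 7 (stack(D, B)): towers=[E/A/C/B/D] holding=-

towers=[E/A/C/B/D] holding=-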